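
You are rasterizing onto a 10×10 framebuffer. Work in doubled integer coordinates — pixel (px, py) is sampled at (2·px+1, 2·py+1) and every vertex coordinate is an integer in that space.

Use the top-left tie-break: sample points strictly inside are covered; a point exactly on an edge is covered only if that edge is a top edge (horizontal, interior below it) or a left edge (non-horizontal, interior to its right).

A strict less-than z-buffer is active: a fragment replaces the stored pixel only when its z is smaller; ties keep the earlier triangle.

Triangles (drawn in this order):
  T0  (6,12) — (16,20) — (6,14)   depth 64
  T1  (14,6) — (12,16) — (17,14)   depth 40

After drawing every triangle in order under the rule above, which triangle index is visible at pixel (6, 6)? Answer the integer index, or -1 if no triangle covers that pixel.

T0:
  2·area = 20
  edge (6, 12)→(16, 20): d=(10,8) right/bottom  bias=-1
  edge (16, 20)→(6, 14): d=(-10,-6) top-left  bias=+0
  edge (6, 14)→(6, 12): d=(0,-2) top-left  bias=+0
    (0,5)@(1, 11): e=[30,0,-10] → ·  [on edge]
    (3,6)@(7, 13): e=[2,16,2] → █
    (4,6)@(9, 13): e=[-14,28,6] → ·
    (3,7)@(7, 15): e=[22,-4,2] → ·
    (4,7)@(9, 15): e=[6,8,6] → █
    (5,7)@(11, 15): e=[-10,20,10] → ·
    (4,8)@(9, 17): e=[26,-12,6] → ·
    (5,8)@(11, 17): e=[10,0,10] → █  [on edge]
    (6,8)@(13, 17): e=[-6,12,14] → ·
    (5,9)@(11, 19): e=[30,-20,10] → ·
  covered (3 px):
    · · · · · · · · · ·
    · · · · · · · · · ·
    · · · · · · · · · ·
    · · · · · · · · · ·
    · · · · · · · · · ·
    · · · · · · · · · ·
    · · · █ · · · · · ·
    · · · · █ · · · · ·
    · · · · · █ · · · ·
    · · · · · · · · · ·
T1:
  2·area = 46  (B↔C swapped to make it positive)
  edge (14, 6)→(17, 14): d=(3,8) right/bottom  bias=-1
  edge (17, 14)→(12, 16): d=(-5,2) right/bottom  bias=-1
  edge (12, 16)→(14, 6): d=(2,-10) top-left  bias=+0
    (7,0)@(15, 1): e=[-23,69,0] → ·  [on edge]
    (7,4)@(15, 9): e=[1,29,16] → █
    (8,4)@(17, 9): e=[-15,25,36] → ·
    (6,5)@(13, 11): e=[23,23,0] → █  [on edge]
    (8,5)@(17, 11): e=[-9,15,40] → ·
    (6,6)@(13, 13): e=[29,13,4] → █
    (8,6)@(17, 13): e=[-3,5,44] → ·
    (6,7)@(13, 15): e=[35,3,8] → █
    (7,7)@(15, 15): e=[19,-1,28] → ·
    (6,8)@(13, 17): e=[41,-7,12] → ·
  covered (6 px):
    · · · · · · · · · ·
    · · · · · · · · · ·
    · · · · · · · · · ·
    · · · · · · · · · ·
    · · · · · · · █ · ·
    · · · · · · █ █ · ·
    · · · · · · █ █ · ·
    · · · · · · █ · · ·
    · · · · · · · · · ·
    · · · · · · · · · ·

Z-buffer (winner per pixel, '.' = empty):
  . . . . . . . . . .
  . . . . . . . . . .
  . . . . . . . . . .
  . . . . . . . . . .
  . . . . . . . 1 . .
  . . . . . . 1 1 . .
  . . . 0 . . 1 1 . .
  . . . . 0 . 1 . . .
  . . . . . 0 . . . .
  . . . . . . . . . .

Final: 1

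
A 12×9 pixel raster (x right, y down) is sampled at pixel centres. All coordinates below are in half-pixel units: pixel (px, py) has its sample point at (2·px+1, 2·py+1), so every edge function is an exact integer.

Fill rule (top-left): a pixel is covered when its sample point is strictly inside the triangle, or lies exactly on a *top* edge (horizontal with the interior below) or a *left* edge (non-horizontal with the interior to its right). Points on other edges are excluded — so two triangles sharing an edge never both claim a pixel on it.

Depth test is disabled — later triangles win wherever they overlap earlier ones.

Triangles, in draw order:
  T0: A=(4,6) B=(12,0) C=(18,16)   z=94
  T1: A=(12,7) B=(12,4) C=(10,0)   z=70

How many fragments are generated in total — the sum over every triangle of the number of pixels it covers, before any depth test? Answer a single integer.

T0:
  2·area = 164
  edge (4, 6)→(12, 0): d=(8,-6) top-left  bias=+0
  edge (12, 0)→(18, 16): d=(6,16) right/bottom  bias=-1
  edge (18, 16)→(4, 6): d=(-14,-10) top-left  bias=+0
    (5,0)@(11, 1): e=[2,22,140] → X
    (6,0)@(13, 1): e=[14,-10,160] → .
    (4,1)@(9, 3): e=[6,66,92] → X
    (6,1)@(13, 3): e=[30,2,132] → X
    (7,1)@(15, 3): e=[42,-30,152] → .
    (3,2)@(7, 5): e=[10,110,44] → X
    (7,2)@(15, 5): e=[58,-18,124] → .
    (3,3)@(7, 7): e=[26,122,16] → X
    (7,3)@(15, 7): e=[74,-6,96] → .
    (3,4)@(7, 9): e=[42,134,-12] → .
    (4,4)@(9, 9): e=[54,102,8] → X
    (7,4)@(15, 9): e=[90,6,68] → X
    (5,5)@(11, 11): e=[82,82,0] → X  [on edge]
  covered (21 px):
    . . . . . X . . . . . .
    . . . . X X X . . . . .
    . . . X X X X . . . . .
    . . . X X X X . . . . .
    . . . . X X X X . . . .
    . . . . . X X X . . . .
    . . . . . . . X . . . .
    . . . . . . . . X . . .
    . . . . . . . . . . . .
T1:
  2·area = 6  (B↔C swapped to make it positive)
  edge (12, 7)→(10, 0): d=(-2,-7) top-left  bias=+0
  edge (10, 0)→(12, 4): d=(2,4) right/bottom  bias=-1
  edge (12, 4)→(12, 7): d=(0,3) right/bottom  bias=-1
    (5,1)@(11, 3): e=[1,2,3] → X
    (6,1)@(13, 3): e=[15,-6,-3] → .
    (5,2)@(11, 5): e=[-3,6,3] → .
  covered (1 px):
    . . . . . . . . . . . .
    . . . . . X . . . . . .
    . . . . . . . . . . . .
    . . . . . . . . . . . .
    . . . . . . . . . . . .
    . . . . . . . . . . . .
    . . . . . . . . . . . .
    . . . . . . . . . . . .
    . . . . . . . . . . . .

Result: 22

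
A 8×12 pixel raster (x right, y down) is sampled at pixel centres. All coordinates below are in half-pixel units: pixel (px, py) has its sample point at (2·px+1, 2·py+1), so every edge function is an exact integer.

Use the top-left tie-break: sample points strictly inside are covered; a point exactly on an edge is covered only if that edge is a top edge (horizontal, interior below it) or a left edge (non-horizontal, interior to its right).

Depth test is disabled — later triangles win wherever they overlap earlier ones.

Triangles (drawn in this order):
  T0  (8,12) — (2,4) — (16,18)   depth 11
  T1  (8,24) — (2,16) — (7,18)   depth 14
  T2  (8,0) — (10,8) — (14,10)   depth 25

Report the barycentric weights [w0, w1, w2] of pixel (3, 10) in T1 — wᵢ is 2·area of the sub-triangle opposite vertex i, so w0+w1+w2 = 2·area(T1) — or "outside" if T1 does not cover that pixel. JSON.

T0:
  2·area = 28
  edge (8, 12)→(2, 4): d=(-6,-8) top-left  bias=+0
  edge (2, 4)→(16, 18): d=(14,14) right/bottom  bias=-1
  edge (16, 18)→(8, 12): d=(-8,-6) top-left  bias=+0
    (0,1)@(1, 3): e=[-2,0,30] → ·  [on edge]
    (1,2)@(3, 5): e=[2,0,26] → ·  [on edge]
    (2,3)@(5, 7): e=[6,0,22] → ·  [on edge]
    (3,4)@(7, 9): e=[10,0,18] → ·  [on edge]
    (4,5)@(9, 11): e=[14,0,14] → ·  [on edge]
    (5,6)@(11, 13): e=[18,0,10] → ·  [on edge]
    (6,7)@(13, 15): e=[22,0,6] → ·  [on edge]
    (7,8)@(15, 17): e=[26,0,2] → ·  [on edge]
  covered (0 px):
    · · · · · · · ·
    · · · · · · · ·
    · · · · · · · ·
    · · · · · · · ·
    · · · · · · · ·
    · · · · · · · ·
    · · · · · · · ·
    · · · · · · · ·
    · · · · · · · ·
    · · · · · · · ·
    · · · · · · · ·
    · · · · · · · ·
T1:
  2·area = 28
  edge (8, 24)→(2, 16): d=(-6,-8) top-left  bias=+0
  edge (2, 16)→(7, 18): d=(5,2) right/bottom  bias=-1
  edge (7, 18)→(8, 24): d=(1,6) right/bottom  bias=-1
    (1,8)@(3, 17): e=[2,3,23] → #
    (2,8)@(5, 17): e=[18,-1,11] → ·
    (1,9)@(3, 19): e=[-10,13,25] → ·
    (2,9)@(5, 19): e=[6,9,13] → #
    (3,9)@(7, 19): e=[22,5,1] → #
    (4,9)@(9, 19): e=[38,1,-11] → ·
    (2,10)@(5, 21): e=[-6,19,15] → ·
    (3,10)@(7, 21): e=[10,15,3] → #
    (4,10)@(9, 21): e=[26,11,-9] → ·
    (3,11)@(7, 23): e=[-2,25,5] → ·
  covered (4 px):
    · · · · · · · ·
    · · · · · · · ·
    · · · · · · · ·
    · · · · · · · ·
    · · · · · · · ·
    · · · · · · · ·
    · · · · · · · ·
    · · · · · · · ·
    · # · · · · · ·
    · · # # · · · ·
    · · · # · · · ·
    · · · · · · · ·
T2:
  2·area = 28  (B↔C swapped to make it positive)
  edge (8, 0)→(14, 10): d=(6,10) right/bottom  bias=-1
  edge (14, 10)→(10, 8): d=(-4,-2) top-left  bias=+0
  edge (10, 8)→(8, 0): d=(-2,-8) top-left  bias=+0
    (4,1)@(9, 3): e=[8,18,2] → #
    (5,1)@(11, 3): e=[-12,22,18] → ·
    (4,2)@(9, 5): e=[20,10,-2] → ·
    (5,2)@(11, 5): e=[0,14,14] → ·  [on edge]
    (5,3)@(11, 7): e=[12,6,10] → #
    (6,3)@(13, 7): e=[-8,10,26] → ·
    (5,4)@(11, 9): e=[24,-2,6] → ·
    (6,4)@(13, 9): e=[4,2,22] → #
    (7,4)@(15, 9): e=[-16,6,38] → ·
    (6,5)@(13, 11): e=[16,-6,18] → ·
  covered (3 px):
    · · · · · · · ·
    · · · · # · · ·
    · · · · · · · ·
    · · · · · # · ·
    · · · · · · # ·
    · · · · · · · ·
    · · · · · · · ·
    · · · · · · · ·
    · · · · · · · ·
    · · · · · · · ·
    · · · · · · · ·
    · · · · · · · ·

Answer: [15,3,10]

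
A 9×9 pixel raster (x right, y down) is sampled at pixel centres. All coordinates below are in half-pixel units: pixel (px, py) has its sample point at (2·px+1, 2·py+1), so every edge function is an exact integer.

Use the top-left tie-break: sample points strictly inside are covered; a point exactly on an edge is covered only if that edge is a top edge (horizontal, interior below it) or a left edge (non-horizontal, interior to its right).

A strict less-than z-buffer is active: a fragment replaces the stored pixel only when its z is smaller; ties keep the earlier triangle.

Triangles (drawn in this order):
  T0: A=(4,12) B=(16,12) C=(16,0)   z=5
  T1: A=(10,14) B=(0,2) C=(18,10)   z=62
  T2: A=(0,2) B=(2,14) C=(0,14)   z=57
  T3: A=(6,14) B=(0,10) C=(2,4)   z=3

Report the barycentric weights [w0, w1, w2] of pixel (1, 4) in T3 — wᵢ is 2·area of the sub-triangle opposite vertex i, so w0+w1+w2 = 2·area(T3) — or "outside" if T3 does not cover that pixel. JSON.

T0:
  2·area = 144  (B↔C swapped to make it positive)
  edge (4, 12)→(16, 0): d=(12,-12) top-left  bias=+0
  edge (16, 0)→(16, 12): d=(0,12) right/bottom  bias=-1
  edge (16, 12)→(4, 12): d=(-12,0) right/bottom  bias=-1
    (7,0)@(15, 1): e=[0,12,132] → █  [on edge]
    (8,0)@(17, 1): e=[24,-12,132] → ·
    (6,1)@(13, 3): e=[0,36,108] → █  [on edge]
    (8,1)@(17, 3): e=[48,-12,108] → ·
    (5,2)@(11, 5): e=[0,60,84] → █  [on edge]
    (8,2)@(17, 5): e=[72,-12,84] → ·
    (4,3)@(9, 7): e=[0,84,60] → █  [on edge]
    (8,3)@(17, 7): e=[96,-12,60] → ·
    (3,4)@(7, 9): e=[0,108,36] → █  [on edge]
    (8,4)@(17, 9): e=[120,-12,36] → ·
    (2,5)@(5, 11): e=[0,132,12] → █  [on edge]
    (8,5)@(17, 11): e=[144,-12,12] → ·
    (1,6)@(3, 13): e=[0,156,-12] → ·  [on edge]
    (0,7)@(1, 15): e=[0,180,-36] → ·  [on edge]
  covered (21 px):
    · · · · · · · █ ·
    · · · · · · █ █ ·
    · · · · · █ █ █ ·
    · · · · █ █ █ █ ·
    · · · █ █ █ █ █ ·
    · · █ █ █ █ █ █ ·
    · · · · · · · · ·
    · · · · · · · · ·
    · · · · · · · · ·
T1:
  2·area = 136
  edge (10, 14)→(0, 2): d=(-10,-12) top-left  bias=+0
  edge (0, 2)→(18, 10): d=(18,8) right/bottom  bias=-1
  edge (18, 10)→(10, 14): d=(-8,4) right/bottom  bias=-1
    (0,1)@(1, 3): e=[2,10,124] → █
    (1,1)@(3, 3): e=[26,-6,116] → ·
    (0,2)@(1, 5): e=[-18,46,108] → ·
    (1,2)@(3, 5): e=[6,30,100] → █
    (2,2)@(5, 5): e=[30,14,92] → █
    (3,2)@(7, 5): e=[54,-2,84] → ·
    (1,3)@(3, 7): e=[-14,66,84] → ·
    (2,3)@(5, 7): e=[10,50,76] → █
    (3,3)@(7, 7): e=[34,34,68] → █
    (4,3)@(9, 7): e=[58,18,60] → █
    (5,3)@(11, 7): e=[82,2,52] → █
    (6,3)@(13, 7): e=[106,-14,44] → ·
  covered (17 px):
    · · · · · · · · ·
    █ · · · · · · · ·
    · █ █ · · · · · ·
    · · █ █ █ █ · · ·
    · · · █ █ █ █ █ ·
    · · · · █ █ █ █ ·
    · · · · · █ · · ·
    · · · · · · · · ·
    · · · · · · · · ·
T2:
  2·area = 24
  edge (0, 2)→(2, 14): d=(2,12) right/bottom  bias=-1
  edge (2, 14)→(0, 14): d=(-2,0) right/bottom  bias=-1
  edge (0, 14)→(0, 2): d=(0,-12) top-left  bias=+0
    (0,4)@(1, 9): e=[2,10,12] → █
    (1,4)@(3, 9): e=[-22,10,36] → ·
    (0,5)@(1, 11): e=[6,6,12] → █
    (1,5)@(3, 11): e=[-18,6,36] → ·
    (0,6)@(1, 13): e=[10,2,12] → █
    (1,6)@(3, 13): e=[-14,2,36] → ·
    (0,7)@(1, 15): e=[14,-2,12] → ·
  covered (3 px):
    · · · · · · · · ·
    · · · · · · · · ·
    · · · · · · · · ·
    · · · · · · · · ·
    █ · · · · · · · ·
    █ · · · · · · · ·
    █ · · · · · · · ·
    · · · · · · · · ·
    · · · · · · · · ·
T3:
  2·area = 44
  edge (6, 14)→(0, 10): d=(-6,-4) top-left  bias=+0
  edge (0, 10)→(2, 4): d=(2,-6) top-left  bias=+0
  edge (2, 4)→(6, 14): d=(4,10) right/bottom  bias=-1
    (1,0)@(3, 1): e=[66,0,-22] → ·  [on edge]
    (0,3)@(1, 7): e=[22,0,22] → █  [on edge]
    (1,3)@(3, 7): e=[30,12,2] → █
    (2,3)@(5, 7): e=[38,24,-18] → ·
    (0,4)@(1, 9): e=[10,4,30] → █
    (2,4)@(5, 9): e=[26,28,-10] → ·
    (0,5)@(1, 11): e=[-2,8,38] → ·
    (1,5)@(3, 11): e=[6,20,18] → █
    (2,5)@(5, 11): e=[14,32,-2] → ·
    (1,6)@(3, 13): e=[-6,24,26] → ·
    (2,6)@(5, 13): e=[2,36,6] → █
    (3,6)@(7, 13): e=[10,48,-14] → ·
  covered (6 px):
    · · · · · · · · ·
    · · · · · · · · ·
    · · · · · · · · ·
    █ █ · · · · · · ·
    █ █ · · · · · · ·
    · █ · · · · · · ·
    · · █ · · · · · ·
    · · · · · · · · ·
    · · · · · · · · ·

Final: [16,10,18]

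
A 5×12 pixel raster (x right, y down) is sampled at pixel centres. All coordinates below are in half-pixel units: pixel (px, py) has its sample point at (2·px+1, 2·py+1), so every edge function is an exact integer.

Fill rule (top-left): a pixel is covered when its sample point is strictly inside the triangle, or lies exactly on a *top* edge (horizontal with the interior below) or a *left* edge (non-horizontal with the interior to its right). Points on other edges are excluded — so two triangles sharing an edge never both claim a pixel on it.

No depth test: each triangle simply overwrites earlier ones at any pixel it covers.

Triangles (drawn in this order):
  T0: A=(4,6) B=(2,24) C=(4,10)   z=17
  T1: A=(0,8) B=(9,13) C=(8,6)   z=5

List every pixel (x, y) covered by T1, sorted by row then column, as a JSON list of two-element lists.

T0:
  2·area = 8  (B↔C swapped to make it positive)
  edge (4, 6)→(4, 10): d=(0,4) right/bottom  bias=-1
  edge (4, 10)→(2, 24): d=(-2,14) right/bottom  bias=-1
  edge (2, 24)→(4, 6): d=(2,-18) top-left  bias=+0
    (2,1)@(5, 3): e=[-4,0,12] → .  [on edge]
    (1,7)@(3, 15): e=[4,4,0] → X  [on edge]
    (2,7)@(5, 15): e=[-4,-24,36] → .
    (1,8)@(3, 17): e=[4,0,4] → .  [on edge]
  covered (1 px):
    . . . . .
    . . . . .
    . . . . .
    . . . . .
    . . . . .
    . . . . .
    . . . . .
    . X . . .
    . . . . .
    . . . . .
    . . . . .
    . . . . .
T1:
  2·area = 58  (B↔C swapped to make it positive)
  edge (0, 8)→(8, 6): d=(8,-2) top-left  bias=+0
  edge (8, 6)→(9, 13): d=(1,7) right/bottom  bias=-1
  edge (9, 13)→(0, 8): d=(-9,-5) top-left  bias=+0
    (2,3)@(5, 7): e=[2,22,34] → X
    (3,3)@(7, 7): e=[6,8,44] → X
    (4,3)@(9, 7): e=[10,-6,54] → .
    (1,4)@(3, 9): e=[14,38,6] → X
    (4,4)@(9, 9): e=[26,-4,36] → .
    (1,5)@(3, 11): e=[30,40,-12] → .
    (2,5)@(5, 11): e=[34,26,-2] → .
    (3,5)@(7, 11): e=[38,12,8] → X
    (4,5)@(9, 11): e=[42,-2,18] → .
    (3,6)@(7, 13): e=[54,14,-10] → .
    (4,6)@(9, 13): e=[58,0,0] → .  [on edge]
  covered (6 px):
    . . . . .
    . . . . .
    . . . . .
    . . X X .
    . X X X .
    . . . X .
    . . . . .
    . . . . .
    . . . . .
    . . . . .
    . . . . .
    . . . . .

Result: [[2,3],[3,3],[1,4],[2,4],[3,4],[3,5]]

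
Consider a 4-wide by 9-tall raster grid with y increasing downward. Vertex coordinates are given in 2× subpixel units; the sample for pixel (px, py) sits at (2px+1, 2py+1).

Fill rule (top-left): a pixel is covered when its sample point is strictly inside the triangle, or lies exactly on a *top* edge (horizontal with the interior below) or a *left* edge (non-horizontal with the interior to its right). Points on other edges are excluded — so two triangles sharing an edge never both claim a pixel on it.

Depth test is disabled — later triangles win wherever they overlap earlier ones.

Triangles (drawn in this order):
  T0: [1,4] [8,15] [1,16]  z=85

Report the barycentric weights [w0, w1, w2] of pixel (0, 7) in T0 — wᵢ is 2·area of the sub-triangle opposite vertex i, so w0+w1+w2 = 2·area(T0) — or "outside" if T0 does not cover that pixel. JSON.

T0:
  2·area = 84
  edge (1, 4)→(8, 15): d=(7,11) right/bottom  bias=-1
  edge (8, 15)→(1, 16): d=(-7,1) right/bottom  bias=-1
  edge (1, 16)→(1, 4): d=(0,-12) top-left  bias=+0
    (0,0)@(1, 1): e=[-21,105,0] → ·  [on edge]
    (0,1)@(1, 3): e=[-7,91,0] → ·  [on edge]
    (0,2)@(1, 5): e=[7,77,0] → #  [on edge]
    (1,2)@(3, 5): e=[-15,75,24] → ·
    (0,3)@(1, 7): e=[21,63,0] → #  [on edge]
    (1,3)@(3, 7): e=[-1,61,24] → ·
    (0,4)@(1, 9): e=[35,49,0] → #  [on edge]
    (1,4)@(3, 9): e=[13,47,24] → #
    (2,4)@(5, 9): e=[-9,45,48] → ·
    (0,5)@(1, 11): e=[49,35,0] → #  [on edge]
    (2,5)@(5, 11): e=[5,31,48] → #
    (3,5)@(7, 11): e=[-17,29,72] → ·
    (0,6)@(1, 13): e=[63,21,0] → #  [on edge]
    (0,7)@(1, 15): e=[77,7,0] → #  [on edge]
    (0,8)@(1, 17): e=[91,-7,0] → ·  [on edge]
  covered (14 px):
    · · · ·
    · · · ·
    # · · ·
    # · · ·
    # # · ·
    # # # ·
    # # # ·
    # # # #
    · · · ·

Final: [7,0,77]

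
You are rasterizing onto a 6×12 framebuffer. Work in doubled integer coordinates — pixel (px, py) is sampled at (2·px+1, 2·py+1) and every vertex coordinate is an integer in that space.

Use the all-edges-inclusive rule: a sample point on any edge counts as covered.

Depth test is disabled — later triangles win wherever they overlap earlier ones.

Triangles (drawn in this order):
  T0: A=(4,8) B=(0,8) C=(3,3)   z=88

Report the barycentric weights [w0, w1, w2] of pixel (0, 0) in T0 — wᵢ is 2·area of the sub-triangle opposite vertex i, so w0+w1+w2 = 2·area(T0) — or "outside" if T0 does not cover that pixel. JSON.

T0:
  2·area = 20
  edge (4, 8)→(0, 8): d=(-4,0) inclusive
  edge (0, 8)→(3, 3): d=(3,-5) inclusive
  edge (3, 3)→(4, 8): d=(1,5) inclusive
    (1,1)@(3, 3): e=[20,0,0] → █  [on edge]
    (2,1)@(5, 3): e=[20,10,-10] → ·
    (1,2)@(3, 5): e=[12,6,2] → █
    (2,2)@(5, 5): e=[12,16,-8] → ·
    (0,3)@(1, 7): e=[4,2,14] → █
    (2,3)@(5, 7): e=[4,22,-6] → ·
    (0,4)@(1, 9): e=[-4,8,16] → ·
    (1,4)@(3, 9): e=[-4,18,6] → ·
    (2,6)@(5, 13): e=[-20,40,0] → ·  [on edge]
    (3,11)@(7, 23): e=[-60,80,0] → ·  [on edge]
  covered (4 px):
    · · · · · ·
    · █ · · · ·
    · █ · · · ·
    █ █ · · · ·
    · · · · · ·
    · · · · · ·
    · · · · · ·
    · · · · · ·
    · · · · · ·
    · · · · · ·
    · · · · · ·
    · · · · · ·

Answer: "outside"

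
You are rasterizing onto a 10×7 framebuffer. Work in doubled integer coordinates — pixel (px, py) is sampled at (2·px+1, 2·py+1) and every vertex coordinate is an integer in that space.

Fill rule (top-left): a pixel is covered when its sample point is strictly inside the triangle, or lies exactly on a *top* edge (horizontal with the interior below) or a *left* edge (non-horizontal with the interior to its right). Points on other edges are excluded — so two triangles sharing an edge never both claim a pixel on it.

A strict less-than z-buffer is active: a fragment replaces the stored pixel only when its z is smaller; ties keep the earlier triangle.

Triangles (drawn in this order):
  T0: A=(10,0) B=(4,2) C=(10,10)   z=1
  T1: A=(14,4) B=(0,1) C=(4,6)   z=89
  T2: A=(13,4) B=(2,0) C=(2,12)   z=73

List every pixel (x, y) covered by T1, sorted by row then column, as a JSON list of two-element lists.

T0:
  2·area = 60  (B↔C swapped to make it positive)
  edge (10, 0)→(10, 10): d=(0,10) right/bottom  bias=-1
  edge (10, 10)→(4, 2): d=(-6,-8) top-left  bias=+0
  edge (4, 2)→(10, 0): d=(6,-2) top-left  bias=+0
    (3,0)@(7, 1): e=[30,30,0] → X  [on edge]
    (4,0)@(9, 1): e=[10,46,4] → X
    (5,0)@(11, 1): e=[-10,62,8] → .
    (0,1)@(1, 3): e=[90,-30,0] → .  [on edge]
    (2,1)@(5, 3): e=[50,2,8] → X
    (5,1)@(11, 3): e=[-10,50,20] → .
    (2,2)@(5, 5): e=[50,-10,20] → .
    (3,2)@(7, 5): e=[30,6,24] → X
    (5,2)@(11, 5): e=[-10,38,32] → .
    (3,3)@(7, 7): e=[30,-6,36] → .
    (4,3)@(9, 7): e=[10,10,40] → X
    (5,3)@(11, 7): e=[-10,26,44] → .
  covered (8 px):
    . . . X X . . . . .
    . . X X X . . . . .
    . . . X X . . . . .
    . . . . X . . . . .
    . . . . . . . . . .
    . . . . . . . . . .
    . . . . . . . . . .
T1:
  2·area = 58  (B↔C swapped to make it positive)
  edge (14, 4)→(4, 6): d=(-10,2) right/bottom  bias=-1
  edge (4, 6)→(0, 1): d=(-4,-5) top-left  bias=+0
  edge (0, 1)→(14, 4): d=(14,3) right/bottom  bias=-1
    (1,1)@(3, 3): e=[32,7,19] → X
    (2,1)@(5, 3): e=[28,17,13] → X
    (3,1)@(7, 3): e=[24,27,7] → X
    (4,1)@(9, 3): e=[20,37,1] → X
    (5,1)@(11, 3): e=[16,47,-5] → .
    (9,1)@(19, 3): e=[0,87,-29] → .  [on edge]
    (1,2)@(3, 5): e=[12,-1,47] → .
    (2,2)@(5, 5): e=[8,9,41] → X
    (4,2)@(9, 5): e=[0,29,29] → .  [on edge]
    (2,3)@(5, 7): e=[-12,1,69] → .
    (3,3)@(7, 7): e=[-16,11,63] → .
  covered (6 px):
    . . . . . . . . . .
    . X X X X . . . . .
    . . X X . . . . . .
    . . . . . . . . . .
    . . . . . . . . . .
    . . . . . . . . . .
    . . . . . . . . . .
T2:
  2·area = 132  (B↔C swapped to make it positive)
  edge (13, 4)→(2, 12): d=(-11,8) right/bottom  bias=-1
  edge (2, 12)→(2, 0): d=(0,-12) top-left  bias=+0
  edge (2, 0)→(13, 4): d=(11,4) right/bottom  bias=-1
    (1,0)@(3, 1): e=[113,12,7] → X
    (2,0)@(5, 1): e=[97,36,-1] → .
    (1,1)@(3, 3): e=[91,12,29] → X
    (2,1)@(5, 3): e=[75,36,21] → X
    (3,1)@(7, 3): e=[59,60,13] → X
    (4,1)@(9, 3): e=[43,84,5] → X
    (5,1)@(11, 3): e=[27,108,-3] → .
    (1,2)@(3, 5): e=[69,12,51] → X
    (5,2)@(11, 5): e=[5,108,19] → X
    (6,2)@(13, 5): e=[-11,132,11] → .
    (1,3)@(3, 7): e=[47,12,73] → X
    (4,3)@(9, 7): e=[-1,84,49] → .
  covered (16 px):
    . X . . . . . . . .
    . X X X X . . . . .
    . X X X X X . . . .
    . X X X . . . . . .
    . X X . . . . . . .
    . X . . . . . . . .
    . . . . . . . . . .

Answer: [[1,1],[2,1],[3,1],[4,1],[2,2],[3,2]]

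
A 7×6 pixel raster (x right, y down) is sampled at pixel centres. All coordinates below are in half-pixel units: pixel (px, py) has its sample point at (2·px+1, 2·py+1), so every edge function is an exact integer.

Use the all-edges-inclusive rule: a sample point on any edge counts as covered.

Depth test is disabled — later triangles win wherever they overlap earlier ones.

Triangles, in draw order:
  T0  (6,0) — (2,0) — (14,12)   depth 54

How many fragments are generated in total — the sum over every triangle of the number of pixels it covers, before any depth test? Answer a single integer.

T0:
  2·area = 48  (B↔C swapped to make it positive)
  edge (6, 0)→(14, 12): d=(8,12) inclusive
  edge (14, 12)→(2, 0): d=(-12,-12) inclusive
  edge (2, 0)→(6, 0): d=(4,0) inclusive
    (1,0)@(3, 1): e=[44,0,4] → X  [on edge]
    (2,0)@(5, 1): e=[20,24,4] → X
    (3,0)@(7, 1): e=[-4,48,4] → .
    (1,1)@(3, 3): e=[60,-24,12] → .
    (2,1)@(5, 3): e=[36,0,12] → X  [on edge]
    (3,1)@(7, 3): e=[12,24,12] → X
    (4,1)@(9, 3): e=[-12,48,12] → .
    (2,2)@(5, 5): e=[52,-24,20] → .
    (3,2)@(7, 5): e=[28,0,20] → X  [on edge]
    (4,2)@(9, 5): e=[4,24,20] → X
    (5,2)@(11, 5): e=[-20,48,20] → .
    (3,3)@(7, 7): e=[44,-24,28] → .
    (4,3)@(9, 7): e=[20,0,28] → X  [on edge]
    (5,4)@(11, 9): e=[12,0,36] → X  [on edge]
    (6,5)@(13, 11): e=[4,0,44] → X  [on edge]
  covered (9 px):
    . X X . . . .
    . . X X . . .
    . . . X X . .
    . . . . X . .
    . . . . . X .
    . . . . . . X

Result: 9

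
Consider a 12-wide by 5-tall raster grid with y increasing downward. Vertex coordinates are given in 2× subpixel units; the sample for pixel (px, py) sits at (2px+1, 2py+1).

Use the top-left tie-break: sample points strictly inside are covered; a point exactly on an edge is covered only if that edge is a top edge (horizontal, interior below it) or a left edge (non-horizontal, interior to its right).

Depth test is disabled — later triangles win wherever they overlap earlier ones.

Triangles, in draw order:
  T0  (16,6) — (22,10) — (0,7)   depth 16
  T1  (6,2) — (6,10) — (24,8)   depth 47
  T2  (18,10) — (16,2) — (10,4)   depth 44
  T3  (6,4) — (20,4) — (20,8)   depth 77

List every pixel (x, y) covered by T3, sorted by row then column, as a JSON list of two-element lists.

T0:
  2·area = 70
  edge (16, 6)→(22, 10): d=(6,4) right/bottom  bias=-1
  edge (22, 10)→(0, 7): d=(-22,-3) top-left  bias=+0
  edge (0, 7)→(16, 6): d=(16,-1) top-left  bias=+0
    (0,3)@(1, 7): e=[66,3,1] → █
    (1,3)@(3, 7): e=[58,9,3] → █
    (2,3)@(5, 7): e=[50,15,5] → █
    (3,3)@(7, 7): e=[42,21,7] → █
    (4,3)@(9, 7): e=[34,27,9] → █
    (5,3)@(11, 7): e=[26,33,11] → █
    (6,3)@(13, 7): e=[18,39,13] → █
    (7,3)@(15, 7): e=[10,45,15] → █
    (8,3)@(17, 7): e=[2,51,17] → █
    (9,3)@(19, 7): e=[-6,57,19] → ·
    (0,4)@(1, 9): e=[78,-41,33] → ·
    (1,4)@(3, 9): e=[70,-35,35] → ·
  covered (12 px):
    · · · · · · · · · · · ·
    · · · · · · · · · · · ·
    · · · · · · · · · · · ·
    █ █ █ █ █ █ █ █ █ · · ·
    · · · · · · · █ █ █ · ·
T1:
  2·area = 144  (B↔C swapped to make it positive)
  edge (6, 2)→(24, 8): d=(18,6) right/bottom  bias=-1
  edge (24, 8)→(6, 10): d=(-18,2) right/bottom  bias=-1
  edge (6, 10)→(6, 2): d=(0,-8) top-left  bias=+0
    (1,0)@(3, 1): e=[0,168,-24] → ·  [on edge]
    (3,1)@(7, 3): e=[12,124,8] → █
    (4,1)@(9, 3): e=[0,120,24] → ·  [on edge]
    (3,2)@(7, 5): e=[48,88,8] → █
    (4,2)@(9, 5): e=[36,84,24] → █
    (5,2)@(11, 5): e=[24,80,40] → █
    (6,2)@(13, 5): e=[12,76,56] → █
    (7,2)@(15, 5): e=[0,72,72] → ·  [on edge]
    (3,3)@(7, 7): e=[84,52,8] → █
    (7,3)@(15, 7): e=[36,36,72] → █
    (8,3)@(17, 7): e=[24,32,88] → █
    (9,3)@(19, 7): e=[12,28,104] → █
    (10,3)@(21, 7): e=[0,24,120] → ·  [on edge]
    (7,4)@(15, 9): e=[72,0,72] → ·  [on edge]
  covered (16 px):
    · · · · · · · · · · · ·
    · · · █ · · · · · · · ·
    · · · █ █ █ █ · · · · ·
    · · · █ █ █ █ █ █ █ · ·
    · · · █ █ █ █ · · · · ·
T2:
  2·area = 52  (B↔C swapped to make it positive)
  edge (18, 10)→(10, 4): d=(-8,-6) top-left  bias=+0
  edge (10, 4)→(16, 2): d=(6,-2) top-left  bias=+0
  edge (16, 2)→(18, 10): d=(2,8) right/bottom  bias=-1
    (9,0)@(19, 1): e=[78,0,-26] → ·  [on edge]
    (6,1)@(13, 3): e=[26,0,26] → █  [on edge]
    (7,1)@(15, 3): e=[38,4,10] → █
    (8,1)@(17, 3): e=[50,8,-6] → ·
    (3,2)@(7, 5): e=[-26,0,78] → ·  [on edge]
    (6,2)@(13, 5): e=[10,12,30] → █
    (8,2)@(17, 5): e=[34,20,-2] → ·
    (0,3)@(1, 7): e=[-78,0,130] → ·  [on edge]
    (6,3)@(13, 7): e=[-6,24,34] → ·
    (7,3)@(15, 7): e=[6,28,18] → █
    (8,3)@(17, 7): e=[18,32,2] → █
    (9,3)@(19, 7): e=[30,36,-14] → ·
  covered (7 px):
    · · · · · · · · · · · ·
    · · · · · · █ █ · · · ·
    · · · · · · █ █ · · · ·
    · · · · · · · █ █ · · ·
    · · · · · · · · █ · · ·
T3:
  2·area = 56
  edge (6, 4)→(20, 4): d=(14,0) top-left  bias=+0
  edge (20, 4)→(20, 8): d=(0,4) right/bottom  bias=-1
  edge (20, 8)→(6, 4): d=(-14,-4) top-left  bias=+0
    (5,2)@(11, 5): e=[14,36,6] → █
    (6,2)@(13, 5): e=[14,28,14] → █
    (7,2)@(15, 5): e=[14,20,22] → █
    (8,2)@(17, 5): e=[14,12,30] → █
    (9,2)@(19, 5): e=[14,4,38] → █
    (10,2)@(21, 5): e=[14,-4,46] → ·
    (5,3)@(11, 7): e=[42,36,-22] → ·
    (6,3)@(13, 7): e=[42,28,-14] → ·
    (7,3)@(15, 7): e=[42,20,-6] → ·
    (8,3)@(17, 7): e=[42,12,2] → █
    (10,3)@(21, 7): e=[42,-4,18] → ·
    (8,4)@(17, 9): e=[70,12,-26] → ·
  covered (7 px):
    · · · · · · · · · · · ·
    · · · · · · · · · · · ·
    · · · · · █ █ █ █ █ · ·
    · · · · · · · · █ █ · ·
    · · · · · · · · · · · ·

Result: [[5,2],[6,2],[7,2],[8,2],[9,2],[8,3],[9,3]]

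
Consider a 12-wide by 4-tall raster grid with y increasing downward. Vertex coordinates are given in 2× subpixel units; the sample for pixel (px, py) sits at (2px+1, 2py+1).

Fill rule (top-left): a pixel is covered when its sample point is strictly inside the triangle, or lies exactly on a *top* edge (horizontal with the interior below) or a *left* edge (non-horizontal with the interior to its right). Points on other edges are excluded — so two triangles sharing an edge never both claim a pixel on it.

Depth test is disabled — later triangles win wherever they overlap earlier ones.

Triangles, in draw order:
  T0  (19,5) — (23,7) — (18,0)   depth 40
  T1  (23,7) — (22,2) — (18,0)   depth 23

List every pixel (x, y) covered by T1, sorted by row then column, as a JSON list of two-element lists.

T0:
  2·area = 18  (B↔C swapped to make it positive)
  edge (19, 5)→(18, 0): d=(-1,-5) top-left  bias=+0
  edge (18, 0)→(23, 7): d=(5,7) right/bottom  bias=-1
  edge (23, 7)→(19, 5): d=(-4,-2) top-left  bias=+0
    (5,0)@(11, 1): e=[-36,54,0] → ·  [on edge]
    (7,1)@(15, 3): e=[-18,36,0] → ·  [on edge]
    (9,1)@(19, 3): e=[2,8,8] → █
    (10,1)@(21, 3): e=[12,-6,12] → ·
    (9,2)@(19, 5): e=[0,18,0] → █  [on edge]
    (10,2)@(21, 5): e=[10,4,4] → █
    (11,2)@(23, 5): e=[20,-10,8] → ·
    (9,3)@(19, 7): e=[-2,28,-8] → ·
    (10,3)@(21, 7): e=[8,14,-4] → ·
    (11,3)@(23, 7): e=[18,0,0] → ·  [on edge]
  covered (3 px):
    · · · · · · · · · · · ·
    · · · · · · · · · █ · ·
    · · · · · · · · · █ █ ·
    · · · · · · · · · · · ·
T1:
  2·area = 18  (B↔C swapped to make it positive)
  edge (23, 7)→(18, 0): d=(-5,-7) top-left  bias=+0
  edge (18, 0)→(22, 2): d=(4,2) right/bottom  bias=-1
  edge (22, 2)→(23, 7): d=(1,5) right/bottom  bias=-1
    (9,0)@(19, 1): e=[2,2,14] → █
    (10,0)@(21, 1): e=[16,-2,4] → ·
    (9,1)@(19, 3): e=[-8,10,16] → ·
    (10,1)@(21, 3): e=[6,6,6] → █
    (11,1)@(23, 3): e=[20,2,-4] → ·
    (10,2)@(21, 5): e=[-4,14,8] → ·
    (11,3)@(23, 7): e=[0,18,0] → ·  [on edge]
  covered (2 px):
    · · · · · · · · · █ · ·
    · · · · · · · · · · █ ·
    · · · · · · · · · · · ·
    · · · · · · · · · · · ·

Answer: [[9,0],[10,1]]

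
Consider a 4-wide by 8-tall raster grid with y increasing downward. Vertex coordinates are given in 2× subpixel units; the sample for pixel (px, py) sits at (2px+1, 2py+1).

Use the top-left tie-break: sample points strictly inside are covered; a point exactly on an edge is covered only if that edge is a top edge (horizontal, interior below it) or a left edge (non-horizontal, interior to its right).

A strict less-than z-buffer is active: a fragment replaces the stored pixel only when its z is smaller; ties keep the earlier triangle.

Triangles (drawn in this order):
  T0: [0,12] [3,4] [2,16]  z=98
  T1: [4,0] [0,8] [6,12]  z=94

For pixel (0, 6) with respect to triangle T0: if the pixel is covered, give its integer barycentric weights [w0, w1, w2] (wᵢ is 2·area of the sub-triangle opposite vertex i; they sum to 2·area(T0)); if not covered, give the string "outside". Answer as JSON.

T0:
  2·area = 28
  edge (0, 12)→(3, 4): d=(3,-8) top-left  bias=+0
  edge (3, 4)→(2, 16): d=(-1,12) right/bottom  bias=-1
  edge (2, 16)→(0, 12): d=(-2,-4) top-left  bias=+0
    (0,5)@(1, 11): e=[5,17,6] → #
    (1,5)@(3, 11): e=[21,-7,14] → ·
    (0,6)@(1, 13): e=[11,15,2] → #
    (1,6)@(3, 13): e=[27,-9,10] → ·
    (0,7)@(1, 15): e=[17,13,-2] → ·
  covered (2 px):
    · · · ·
    · · · ·
    · · · ·
    · · · ·
    · · · ·
    # · · ·
    # · · ·
    · · · ·
T1:
  2·area = 64  (B↔C swapped to make it positive)
  edge (4, 0)→(6, 12): d=(2,12) right/bottom  bias=-1
  edge (6, 12)→(0, 8): d=(-6,-4) top-left  bias=+0
  edge (0, 8)→(4, 0): d=(4,-8) top-left  bias=+0
    (1,1)@(3, 3): e=[18,42,4] → #
    (2,1)@(5, 3): e=[-6,50,20] → ·
    (1,2)@(3, 5): e=[22,30,12] → #
    (2,2)@(5, 5): e=[-2,38,28] → ·
    (0,3)@(1, 7): e=[50,10,4] → #
    (2,3)@(5, 7): e=[2,26,36] → #
    (3,3)@(7, 7): e=[-22,34,52] → ·
    (0,4)@(1, 9): e=[54,-2,12] → ·
    (1,4)@(3, 9): e=[30,6,28] → #
    (3,4)@(7, 9): e=[-18,22,60] → ·
    (1,5)@(3, 11): e=[34,-6,36] → ·
    (2,5)@(5, 11): e=[10,2,52] → #
  covered (8 px):
    · · · ·
    · # · ·
    · # · ·
    # # # ·
    · # # ·
    · · # ·
    · · · ·
    · · · ·

Result: [15,2,11]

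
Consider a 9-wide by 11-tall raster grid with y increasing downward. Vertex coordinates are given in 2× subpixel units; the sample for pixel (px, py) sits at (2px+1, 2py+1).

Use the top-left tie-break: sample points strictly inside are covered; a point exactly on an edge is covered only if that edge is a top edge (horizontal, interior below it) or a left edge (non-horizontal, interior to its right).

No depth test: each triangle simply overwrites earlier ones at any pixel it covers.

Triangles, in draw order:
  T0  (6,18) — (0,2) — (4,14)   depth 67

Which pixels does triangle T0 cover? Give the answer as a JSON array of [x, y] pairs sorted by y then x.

T0:
  2·area = 8  (B↔C swapped to make it positive)
  edge (6, 18)→(4, 14): d=(-2,-4) top-left  bias=+0
  edge (4, 14)→(0, 2): d=(-4,-12) top-left  bias=+0
  edge (0, 2)→(6, 18): d=(6,16) right/bottom  bias=-1
    (0,2)@(1, 5): e=[6,0,2] → █  [on edge]
    (1,2)@(3, 5): e=[14,24,-30] → ·
    (0,3)@(1, 7): e=[2,-8,14] → ·
    (1,5)@(3, 11): e=[2,0,6] → █  [on edge]
    (2,5)@(5, 11): e=[10,24,-26] → ·
    (1,6)@(3, 13): e=[-2,-8,18] → ·
    (2,8)@(5, 17): e=[-2,0,10] → ·  [on edge]
  covered (2 px):
    · · · · · · · · ·
    · · · · · · · · ·
    █ · · · · · · · ·
    · · · · · · · · ·
    · · · · · · · · ·
    · █ · · · · · · ·
    · · · · · · · · ·
    · · · · · · · · ·
    · · · · · · · · ·
    · · · · · · · · ·
    · · · · · · · · ·

Answer: [[0,2],[1,5]]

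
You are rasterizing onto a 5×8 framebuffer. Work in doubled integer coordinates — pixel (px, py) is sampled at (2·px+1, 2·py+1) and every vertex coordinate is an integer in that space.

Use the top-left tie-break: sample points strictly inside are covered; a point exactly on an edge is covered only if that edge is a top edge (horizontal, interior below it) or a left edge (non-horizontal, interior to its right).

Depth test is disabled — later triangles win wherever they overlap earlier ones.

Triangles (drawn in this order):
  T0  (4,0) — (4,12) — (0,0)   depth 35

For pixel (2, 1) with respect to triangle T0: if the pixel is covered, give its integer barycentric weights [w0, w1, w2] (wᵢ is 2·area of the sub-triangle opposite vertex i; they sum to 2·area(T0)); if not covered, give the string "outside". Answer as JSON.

T0:
  2·area = 48
  edge (4, 0)→(4, 12): d=(0,12) right/bottom  bias=-1
  edge (4, 12)→(0, 0): d=(-4,-12) top-left  bias=+0
  edge (0, 0)→(4, 0): d=(4,0) top-left  bias=+0
    (0,0)@(1, 1): e=[36,8,4] → X
    (1,0)@(3, 1): e=[12,32,4] → X
    (2,0)@(5, 1): e=[-12,56,4] → .
    (0,1)@(1, 3): e=[36,0,12] → X  [on edge]
    (2,1)@(5, 3): e=[-12,48,12] → .
    (0,2)@(1, 5): e=[36,-8,20] → .
    (1,2)@(3, 5): e=[12,16,20] → X
    (2,2)@(5, 5): e=[-12,40,20] → .
    (1,3)@(3, 7): e=[12,8,28] → X
    (2,3)@(5, 7): e=[-12,32,28] → .
    (1,4)@(3, 9): e=[12,0,36] → X  [on edge]
    (2,4)@(5, 9): e=[-12,24,36] → .
    (2,7)@(5, 15): e=[-12,0,60] → .  [on edge]
  covered (7 px):
    X X . . .
    X X . . .
    . X . . .
    . X . . .
    . X . . .
    . . . . .
    . . . . .
    . . . . .

Answer: "outside"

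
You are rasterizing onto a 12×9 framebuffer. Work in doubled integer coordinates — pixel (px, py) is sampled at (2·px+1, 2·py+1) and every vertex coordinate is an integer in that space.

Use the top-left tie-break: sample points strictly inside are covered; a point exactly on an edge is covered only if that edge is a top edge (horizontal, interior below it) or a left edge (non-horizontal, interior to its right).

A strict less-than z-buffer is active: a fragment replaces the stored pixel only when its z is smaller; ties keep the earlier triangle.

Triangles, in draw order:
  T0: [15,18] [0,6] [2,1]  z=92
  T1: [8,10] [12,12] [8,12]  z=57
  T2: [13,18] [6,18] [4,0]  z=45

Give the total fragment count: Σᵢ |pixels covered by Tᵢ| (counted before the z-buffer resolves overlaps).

T0:
  2·area = 99
  edge (15, 18)→(0, 6): d=(-15,-12) top-left  bias=+0
  edge (0, 6)→(2, 1): d=(2,-5) top-left  bias=+0
  edge (2, 1)→(15, 18): d=(13,17) right/bottom  bias=-1
    (1,1)@(3, 3): e=[81,9,9] → #
    (2,1)@(5, 3): e=[105,19,-25] → ·
    (0,2)@(1, 5): e=[27,3,69] → #
    (2,2)@(5, 5): e=[75,23,1] → #
    (3,2)@(7, 5): e=[99,33,-33] → ·
    (0,3)@(1, 7): e=[-3,7,95] → ·
    (1,3)@(3, 7): e=[21,17,61] → #
    (3,3)@(7, 7): e=[69,37,-7] → ·
    (1,4)@(3, 9): e=[-9,21,87] → ·
    (2,4)@(5, 9): e=[15,31,53] → #
    (3,4)@(7, 9): e=[39,41,19] → #
    (4,4)@(9, 9): e=[63,51,-15] → ·
  covered (12 px):
    · · · · · · · · · · · ·
    · # · · · · · · · · · ·
    # # # · · · · · · · · ·
    · # # · · · · · · · · ·
    · · # # · · · · · · · ·
    · · · # # · · · · · · ·
    · · · · # # · · · · · ·
    · · · · · · · · · · · ·
    · · · · · · · · · · · ·
T1:
  2·area = 8
  edge (8, 10)→(12, 12): d=(4,2) right/bottom  bias=-1
  edge (12, 12)→(8, 12): d=(-4,0) right/bottom  bias=-1
  edge (8, 12)→(8, 10): d=(0,-2) top-left  bias=+0
    (4,5)@(9, 11): e=[2,4,2] → #
    (5,5)@(11, 11): e=[-2,4,6] → ·
    (4,6)@(9, 13): e=[10,-4,2] → ·
  covered (1 px):
    · · · · · · · · · · · ·
    · · · · · · · · · · · ·
    · · · · · · · · · · · ·
    · · · · · · · · · · · ·
    · · · · · · · · · · · ·
    · · · · # · · · · · · ·
    · · · · · · · · · · · ·
    · · · · · · · · · · · ·
    · · · · · · · · · · · ·
T2:
  2·area = 126
  edge (13, 18)→(6, 18): d=(-7,0) right/bottom  bias=-1
  edge (6, 18)→(4, 0): d=(-2,-18) top-left  bias=+0
  edge (4, 0)→(13, 18): d=(9,18) right/bottom  bias=-1
    (2,1)@(5, 3): e=[105,12,9] → #
    (3,1)@(7, 3): e=[105,48,-27] → ·
    (2,2)@(5, 5): e=[91,8,27] → #
    (3,2)@(7, 5): e=[91,44,-9] → ·
    (2,3)@(5, 7): e=[77,4,45] → #
    (3,3)@(7, 7): e=[77,40,9] → #
    (4,3)@(9, 7): e=[77,76,-27] → ·
    (2,4)@(5, 9): e=[63,0,63] → #  [on edge]
    (4,4)@(9, 9): e=[63,72,-9] → ·
    (2,5)@(5, 11): e=[49,-4,81] → ·
    (3,5)@(7, 11): e=[49,32,45] → #
    (4,5)@(9, 11): e=[49,68,9] → #
  covered (16 px):
    · · · · · · · · · · · ·
    · · # · · · · · · · · ·
    · · # · · · · · · · · ·
    · · # # · · · · · · · ·
    · · # # · · · · · · · ·
    · · · # # · · · · · · ·
    · · · # # · · · · · · ·
    · · · # # # · · · · · ·
    · · · # # # · · · · · ·

Answer: 29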